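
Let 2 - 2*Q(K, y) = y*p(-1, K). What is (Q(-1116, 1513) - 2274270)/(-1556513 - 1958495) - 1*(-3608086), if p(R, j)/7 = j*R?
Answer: 12682459338735/3515008 ≈ 3.6081e+6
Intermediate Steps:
p(R, j) = 7*R*j (p(R, j) = 7*(j*R) = 7*(R*j) = 7*R*j)
Q(K, y) = 1 + 7*K*y/2 (Q(K, y) = 1 - y*7*(-1)*K/2 = 1 - y*(-7*K)/2 = 1 - (-7)*K*y/2 = 1 + 7*K*y/2)
(Q(-1116, 1513) - 2274270)/(-1556513 - 1958495) - 1*(-3608086) = ((1 + (7/2)*(-1116)*1513) - 2274270)/(-1556513 - 1958495) - 1*(-3608086) = ((1 - 5909778) - 2274270)/(-3515008) + 3608086 = (-5909777 - 2274270)*(-1/3515008) + 3608086 = -8184047*(-1/3515008) + 3608086 = 8184047/3515008 + 3608086 = 12682459338735/3515008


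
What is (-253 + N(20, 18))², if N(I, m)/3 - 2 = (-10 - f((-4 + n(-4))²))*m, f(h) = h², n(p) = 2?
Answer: 2725801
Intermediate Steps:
N(I, m) = 6 - 78*m (N(I, m) = 6 + 3*((-10 - ((-4 + 2)²)²)*m) = 6 + 3*((-10 - ((-2)²)²)*m) = 6 + 3*((-10 - 1*4²)*m) = 6 + 3*((-10 - 1*16)*m) = 6 + 3*((-10 - 16)*m) = 6 + 3*(-26*m) = 6 - 78*m)
(-253 + N(20, 18))² = (-253 + (6 - 78*18))² = (-253 + (6 - 1404))² = (-253 - 1398)² = (-1651)² = 2725801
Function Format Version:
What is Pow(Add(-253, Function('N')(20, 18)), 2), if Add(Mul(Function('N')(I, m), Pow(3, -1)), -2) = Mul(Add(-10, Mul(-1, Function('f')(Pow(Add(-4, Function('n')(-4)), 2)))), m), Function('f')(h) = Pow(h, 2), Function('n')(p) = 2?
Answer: 2725801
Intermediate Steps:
Function('N')(I, m) = Add(6, Mul(-78, m)) (Function('N')(I, m) = Add(6, Mul(3, Mul(Add(-10, Mul(-1, Pow(Pow(Add(-4, 2), 2), 2))), m))) = Add(6, Mul(3, Mul(Add(-10, Mul(-1, Pow(Pow(-2, 2), 2))), m))) = Add(6, Mul(3, Mul(Add(-10, Mul(-1, Pow(4, 2))), m))) = Add(6, Mul(3, Mul(Add(-10, Mul(-1, 16)), m))) = Add(6, Mul(3, Mul(Add(-10, -16), m))) = Add(6, Mul(3, Mul(-26, m))) = Add(6, Mul(-78, m)))
Pow(Add(-253, Function('N')(20, 18)), 2) = Pow(Add(-253, Add(6, Mul(-78, 18))), 2) = Pow(Add(-253, Add(6, -1404)), 2) = Pow(Add(-253, -1398), 2) = Pow(-1651, 2) = 2725801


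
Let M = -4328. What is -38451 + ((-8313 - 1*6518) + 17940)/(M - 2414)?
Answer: -259239751/6742 ≈ -38451.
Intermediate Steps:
-38451 + ((-8313 - 1*6518) + 17940)/(M - 2414) = -38451 + ((-8313 - 1*6518) + 17940)/(-4328 - 2414) = -38451 + ((-8313 - 6518) + 17940)/(-6742) = -38451 + (-14831 + 17940)*(-1/6742) = -38451 + 3109*(-1/6742) = -38451 - 3109/6742 = -259239751/6742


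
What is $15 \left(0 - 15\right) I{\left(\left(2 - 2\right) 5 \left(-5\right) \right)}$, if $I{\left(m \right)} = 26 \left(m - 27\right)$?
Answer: $157950$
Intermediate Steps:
$I{\left(m \right)} = -702 + 26 m$ ($I{\left(m \right)} = 26 \left(-27 + m\right) = -702 + 26 m$)
$15 \left(0 - 15\right) I{\left(\left(2 - 2\right) 5 \left(-5\right) \right)} = 15 \left(0 - 15\right) \left(-702 + 26 \left(2 - 2\right) 5 \left(-5\right)\right) = 15 \left(-15\right) \left(-702 + 26 \left(2 - 2\right) 5 \left(-5\right)\right) = - 225 \left(-702 + 26 \cdot 0 \cdot 5 \left(-5\right)\right) = - 225 \left(-702 + 26 \cdot 0 \left(-5\right)\right) = - 225 \left(-702 + 26 \cdot 0\right) = - 225 \left(-702 + 0\right) = \left(-225\right) \left(-702\right) = 157950$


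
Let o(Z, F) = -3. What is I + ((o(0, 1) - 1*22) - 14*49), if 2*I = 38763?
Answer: 37341/2 ≈ 18671.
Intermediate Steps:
I = 38763/2 (I = (1/2)*38763 = 38763/2 ≈ 19382.)
I + ((o(0, 1) - 1*22) - 14*49) = 38763/2 + ((-3 - 1*22) - 14*49) = 38763/2 + ((-3 - 22) - 686) = 38763/2 + (-25 - 686) = 38763/2 - 711 = 37341/2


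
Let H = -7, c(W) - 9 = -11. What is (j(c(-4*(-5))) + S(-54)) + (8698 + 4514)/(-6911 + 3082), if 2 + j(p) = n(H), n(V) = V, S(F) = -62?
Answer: -285071/3829 ≈ -74.451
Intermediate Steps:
c(W) = -2 (c(W) = 9 - 11 = -2)
j(p) = -9 (j(p) = -2 - 7 = -9)
(j(c(-4*(-5))) + S(-54)) + (8698 + 4514)/(-6911 + 3082) = (-9 - 62) + (8698 + 4514)/(-6911 + 3082) = -71 + 13212/(-3829) = -71 + 13212*(-1/3829) = -71 - 13212/3829 = -285071/3829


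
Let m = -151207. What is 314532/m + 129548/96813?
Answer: -10862222080/14638803291 ≈ -0.74202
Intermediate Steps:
314532/m + 129548/96813 = 314532/(-151207) + 129548/96813 = 314532*(-1/151207) + 129548*(1/96813) = -314532/151207 + 129548/96813 = -10862222080/14638803291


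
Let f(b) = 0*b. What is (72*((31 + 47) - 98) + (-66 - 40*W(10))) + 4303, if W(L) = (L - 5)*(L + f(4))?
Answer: 797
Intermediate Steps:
f(b) = 0
W(L) = L*(-5 + L) (W(L) = (L - 5)*(L + 0) = (-5 + L)*L = L*(-5 + L))
(72*((31 + 47) - 98) + (-66 - 40*W(10))) + 4303 = (72*((31 + 47) - 98) + (-66 - 400*(-5 + 10))) + 4303 = (72*(78 - 98) + (-66 - 400*5)) + 4303 = (72*(-20) + (-66 - 40*50)) + 4303 = (-1440 + (-66 - 2000)) + 4303 = (-1440 - 2066) + 4303 = -3506 + 4303 = 797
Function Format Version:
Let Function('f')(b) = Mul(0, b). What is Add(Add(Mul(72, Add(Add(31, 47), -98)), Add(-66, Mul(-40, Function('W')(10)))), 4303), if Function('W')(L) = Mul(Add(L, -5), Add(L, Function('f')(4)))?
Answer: 797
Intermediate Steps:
Function('f')(b) = 0
Function('W')(L) = Mul(L, Add(-5, L)) (Function('W')(L) = Mul(Add(L, -5), Add(L, 0)) = Mul(Add(-5, L), L) = Mul(L, Add(-5, L)))
Add(Add(Mul(72, Add(Add(31, 47), -98)), Add(-66, Mul(-40, Function('W')(10)))), 4303) = Add(Add(Mul(72, Add(Add(31, 47), -98)), Add(-66, Mul(-40, Mul(10, Add(-5, 10))))), 4303) = Add(Add(Mul(72, Add(78, -98)), Add(-66, Mul(-40, Mul(10, 5)))), 4303) = Add(Add(Mul(72, -20), Add(-66, Mul(-40, 50))), 4303) = Add(Add(-1440, Add(-66, -2000)), 4303) = Add(Add(-1440, -2066), 4303) = Add(-3506, 4303) = 797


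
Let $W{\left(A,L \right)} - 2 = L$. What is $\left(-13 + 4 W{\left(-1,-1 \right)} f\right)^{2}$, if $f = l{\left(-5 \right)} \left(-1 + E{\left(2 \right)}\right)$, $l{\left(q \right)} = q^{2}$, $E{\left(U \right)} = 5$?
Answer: $149769$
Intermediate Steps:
$W{\left(A,L \right)} = 2 + L$
$f = 100$ ($f = \left(-5\right)^{2} \left(-1 + 5\right) = 25 \cdot 4 = 100$)
$\left(-13 + 4 W{\left(-1,-1 \right)} f\right)^{2} = \left(-13 + 4 \left(2 - 1\right) 100\right)^{2} = \left(-13 + 4 \cdot 1 \cdot 100\right)^{2} = \left(-13 + 4 \cdot 100\right)^{2} = \left(-13 + 400\right)^{2} = 387^{2} = 149769$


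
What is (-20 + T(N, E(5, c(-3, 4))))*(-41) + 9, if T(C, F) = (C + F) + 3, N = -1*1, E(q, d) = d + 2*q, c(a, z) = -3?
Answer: 460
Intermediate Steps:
N = -1
T(C, F) = 3 + C + F
(-20 + T(N, E(5, c(-3, 4))))*(-41) + 9 = (-20 + (3 - 1 + (-3 + 2*5)))*(-41) + 9 = (-20 + (3 - 1 + (-3 + 10)))*(-41) + 9 = (-20 + (3 - 1 + 7))*(-41) + 9 = (-20 + 9)*(-41) + 9 = -11*(-41) + 9 = 451 + 9 = 460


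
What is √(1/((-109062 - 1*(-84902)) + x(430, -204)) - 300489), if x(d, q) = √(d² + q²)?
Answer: √(-14519628482 + 1201956*√56629)/(2*√(12080 - √56629)) ≈ 548.17*I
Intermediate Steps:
√(1/((-109062 - 1*(-84902)) + x(430, -204)) - 300489) = √(1/((-109062 - 1*(-84902)) + √(430² + (-204)²)) - 300489) = √(1/((-109062 + 84902) + √(184900 + 41616)) - 300489) = √(1/(-24160 + √226516) - 300489) = √(1/(-24160 + 2*√56629) - 300489) = √(-300489 + 1/(-24160 + 2*√56629))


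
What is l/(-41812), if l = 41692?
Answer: -10423/10453 ≈ -0.99713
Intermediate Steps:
l/(-41812) = 41692/(-41812) = 41692*(-1/41812) = -10423/10453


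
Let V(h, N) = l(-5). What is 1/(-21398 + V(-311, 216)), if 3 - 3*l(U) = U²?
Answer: -3/64216 ≈ -4.6717e-5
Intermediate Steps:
l(U) = 1 - U²/3
V(h, N) = -22/3 (V(h, N) = 1 - ⅓*(-5)² = 1 - ⅓*25 = 1 - 25/3 = -22/3)
1/(-21398 + V(-311, 216)) = 1/(-21398 - 22/3) = 1/(-64216/3) = -3/64216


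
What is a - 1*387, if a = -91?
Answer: -478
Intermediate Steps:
a - 1*387 = -91 - 1*387 = -91 - 387 = -478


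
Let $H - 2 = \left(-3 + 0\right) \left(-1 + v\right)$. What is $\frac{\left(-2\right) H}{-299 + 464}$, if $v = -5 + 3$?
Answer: $- \frac{2}{15} \approx -0.13333$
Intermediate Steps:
$v = -2$
$H = 11$ ($H = 2 + \left(-3 + 0\right) \left(-1 - 2\right) = 2 - -9 = 2 + 9 = 11$)
$\frac{\left(-2\right) H}{-299 + 464} = \frac{\left(-2\right) 11}{-299 + 464} = - \frac{22}{165} = \left(-22\right) \frac{1}{165} = - \frac{2}{15}$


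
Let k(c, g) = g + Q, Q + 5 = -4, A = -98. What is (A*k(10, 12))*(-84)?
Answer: 24696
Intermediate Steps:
Q = -9 (Q = -5 - 4 = -9)
k(c, g) = -9 + g (k(c, g) = g - 9 = -9 + g)
(A*k(10, 12))*(-84) = -98*(-9 + 12)*(-84) = -98*3*(-84) = -294*(-84) = 24696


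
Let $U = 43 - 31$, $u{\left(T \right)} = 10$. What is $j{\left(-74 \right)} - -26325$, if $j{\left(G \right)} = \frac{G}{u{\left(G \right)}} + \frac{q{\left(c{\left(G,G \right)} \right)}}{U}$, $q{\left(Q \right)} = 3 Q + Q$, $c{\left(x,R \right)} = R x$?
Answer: $\frac{422144}{15} \approx 28143.0$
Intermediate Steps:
$U = 12$ ($U = 43 - 31 = 12$)
$q{\left(Q \right)} = 4 Q$
$j{\left(G \right)} = \frac{G^{2}}{3} + \frac{G}{10}$ ($j{\left(G \right)} = \frac{G}{10} + \frac{4 G G}{12} = G \frac{1}{10} + 4 G^{2} \cdot \frac{1}{12} = \frac{G}{10} + \frac{G^{2}}{3} = \frac{G^{2}}{3} + \frac{G}{10}$)
$j{\left(-74 \right)} - -26325 = \frac{1}{30} \left(-74\right) \left(3 + 10 \left(-74\right)\right) - -26325 = \frac{1}{30} \left(-74\right) \left(3 - 740\right) + 26325 = \frac{1}{30} \left(-74\right) \left(-737\right) + 26325 = \frac{27269}{15} + 26325 = \frac{422144}{15}$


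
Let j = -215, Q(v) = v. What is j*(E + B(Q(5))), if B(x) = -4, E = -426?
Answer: 92450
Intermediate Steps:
j*(E + B(Q(5))) = -215*(-426 - 4) = -215*(-430) = 92450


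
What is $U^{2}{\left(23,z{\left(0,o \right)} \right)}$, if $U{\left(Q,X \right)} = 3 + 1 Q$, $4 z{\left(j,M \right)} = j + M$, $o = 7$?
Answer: $676$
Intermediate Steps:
$z{\left(j,M \right)} = \frac{M}{4} + \frac{j}{4}$ ($z{\left(j,M \right)} = \frac{j + M}{4} = \frac{M + j}{4} = \frac{M}{4} + \frac{j}{4}$)
$U{\left(Q,X \right)} = 3 + Q$
$U^{2}{\left(23,z{\left(0,o \right)} \right)} = \left(3 + 23\right)^{2} = 26^{2} = 676$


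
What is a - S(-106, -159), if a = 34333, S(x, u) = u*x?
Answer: 17479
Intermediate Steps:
a - S(-106, -159) = 34333 - (-159)*(-106) = 34333 - 1*16854 = 34333 - 16854 = 17479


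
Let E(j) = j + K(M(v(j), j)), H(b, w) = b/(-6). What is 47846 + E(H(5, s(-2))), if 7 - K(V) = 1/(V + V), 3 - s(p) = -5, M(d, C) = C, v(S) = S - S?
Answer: 1435583/30 ≈ 47853.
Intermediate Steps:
v(S) = 0
s(p) = 8 (s(p) = 3 - 1*(-5) = 3 + 5 = 8)
K(V) = 7 - 1/(2*V) (K(V) = 7 - 1/(V + V) = 7 - 1/(2*V))
H(b, w) = -b/6 (H(b, w) = b*(-1/6) = -b/6)
E(j) = 7 + j - 1/(2*j) (E(j) = j + (7 - 1/(2*j)) = 7 + j - 1/(2*j))
47846 + E(H(5, s(-2))) = 47846 + (7 - 1/6*5 - 1/(2*((-1/6*5)))) = 47846 + (7 - 5/6 - 1/(2*(-5/6))) = 47846 + (7 - 5/6 - 1/2*(-6/5)) = 47846 + (7 - 5/6 + 3/5) = 47846 + 203/30 = 1435583/30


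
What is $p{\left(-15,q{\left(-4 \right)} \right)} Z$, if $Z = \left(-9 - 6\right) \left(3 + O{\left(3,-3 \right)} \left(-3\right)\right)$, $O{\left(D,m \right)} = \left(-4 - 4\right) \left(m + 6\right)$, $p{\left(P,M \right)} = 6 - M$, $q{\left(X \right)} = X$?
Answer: $-11250$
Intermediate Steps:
$O{\left(D,m \right)} = -48 - 8 m$ ($O{\left(D,m \right)} = - 8 \left(6 + m\right) = -48 - 8 m$)
$Z = -1125$ ($Z = \left(-9 - 6\right) \left(3 + \left(-48 - -24\right) \left(-3\right)\right) = - 15 \left(3 + \left(-48 + 24\right) \left(-3\right)\right) = - 15 \left(3 - -72\right) = - 15 \left(3 + 72\right) = \left(-15\right) 75 = -1125$)
$p{\left(-15,q{\left(-4 \right)} \right)} Z = \left(6 - -4\right) \left(-1125\right) = \left(6 + 4\right) \left(-1125\right) = 10 \left(-1125\right) = -11250$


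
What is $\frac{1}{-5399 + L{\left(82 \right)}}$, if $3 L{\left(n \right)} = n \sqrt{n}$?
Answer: $- \frac{48591}{261791441} - \frac{246 \sqrt{82}}{261791441} \approx -0.00019412$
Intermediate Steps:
$L{\left(n \right)} = \frac{n^{\frac{3}{2}}}{3}$ ($L{\left(n \right)} = \frac{n \sqrt{n}}{3} = \frac{n^{\frac{3}{2}}}{3}$)
$\frac{1}{-5399 + L{\left(82 \right)}} = \frac{1}{-5399 + \frac{82^{\frac{3}{2}}}{3}} = \frac{1}{-5399 + \frac{82 \sqrt{82}}{3}}$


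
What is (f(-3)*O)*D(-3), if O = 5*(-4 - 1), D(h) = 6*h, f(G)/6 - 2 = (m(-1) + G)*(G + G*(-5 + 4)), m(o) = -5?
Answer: 5400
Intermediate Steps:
f(G) = 12 (f(G) = 12 + 6*((-5 + G)*(G + G*(-5 + 4))) = 12 + 6*((-5 + G)*(G + G*(-1))) = 12 + 6*((-5 + G)*(G - G)) = 12 + 6*((-5 + G)*0) = 12 + 6*0 = 12 + 0 = 12)
O = -25 (O = 5*(-5) = -25)
(f(-3)*O)*D(-3) = (12*(-25))*(6*(-3)) = -300*(-18) = 5400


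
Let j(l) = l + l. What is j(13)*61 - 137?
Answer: 1449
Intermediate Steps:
j(l) = 2*l
j(13)*61 - 137 = (2*13)*61 - 137 = 26*61 - 137 = 1586 - 137 = 1449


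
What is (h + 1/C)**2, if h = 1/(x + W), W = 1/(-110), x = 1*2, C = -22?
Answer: 4844401/23213124 ≈ 0.20869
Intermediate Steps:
x = 2
W = -1/110 ≈ -0.0090909
h = 110/219 (h = 1/(2 - 1/110) = 1/(219/110) = 110/219 ≈ 0.50228)
(h + 1/C)**2 = (110/219 + 1/(-22))**2 = (110/219 - 1/22)**2 = (2201/4818)**2 = 4844401/23213124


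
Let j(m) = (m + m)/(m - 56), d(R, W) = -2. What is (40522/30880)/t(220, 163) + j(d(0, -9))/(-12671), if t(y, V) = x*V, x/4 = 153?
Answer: 4364621519/565972345661760 ≈ 7.7117e-6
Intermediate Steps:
x = 612 (x = 4*153 = 612)
j(m) = 2*m/(-56 + m) (j(m) = (2*m)/(-56 + m) = 2*m/(-56 + m))
t(y, V) = 612*V
(40522/30880)/t(220, 163) + j(d(0, -9))/(-12671) = (40522/30880)/((612*163)) + (2*(-2)/(-56 - 2))/(-12671) = (40522*(1/30880))/99756 + (2*(-2)/(-58))*(-1/12671) = (20261/15440)*(1/99756) + (2*(-2)*(-1/58))*(-1/12671) = 20261/1540232640 + (2/29)*(-1/12671) = 20261/1540232640 - 2/367459 = 4364621519/565972345661760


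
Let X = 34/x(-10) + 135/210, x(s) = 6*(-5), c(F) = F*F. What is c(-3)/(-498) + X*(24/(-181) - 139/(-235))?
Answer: -90133228/370692525 ≈ -0.24315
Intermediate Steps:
c(F) = F**2
x(s) = -30
X = -103/210 (X = 34/(-30) + 135/210 = 34*(-1/30) + 135*(1/210) = -17/15 + 9/14 = -103/210 ≈ -0.49048)
c(-3)/(-498) + X*(24/(-181) - 139/(-235)) = (-3)**2/(-498) - 103*(24/(-181) - 139/(-235))/210 = 9*(-1/498) - 103*(24*(-1/181) - 139*(-1/235))/210 = -3/166 - 103*(-24/181 + 139/235)/210 = -3/166 - 103/210*19519/42535 = -3/166 - 2010457/8932350 = -90133228/370692525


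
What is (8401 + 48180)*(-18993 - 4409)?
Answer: -1324108562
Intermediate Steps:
(8401 + 48180)*(-18993 - 4409) = 56581*(-23402) = -1324108562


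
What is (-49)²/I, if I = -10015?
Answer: -2401/10015 ≈ -0.23974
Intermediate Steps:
(-49)²/I = (-49)²/(-10015) = 2401*(-1/10015) = -2401/10015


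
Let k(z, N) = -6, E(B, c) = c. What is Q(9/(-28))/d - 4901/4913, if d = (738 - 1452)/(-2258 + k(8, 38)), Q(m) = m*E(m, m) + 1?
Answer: 50573239/20221908 ≈ 2.5009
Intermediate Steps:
Q(m) = 1 + m**2 (Q(m) = m*m + 1 = m**2 + 1 = 1 + m**2)
d = 357/1132 (d = (738 - 1452)/(-2258 - 6) = -714/(-2264) = -714*(-1/2264) = 357/1132 ≈ 0.31537)
Q(9/(-28))/d - 4901/4913 = (1 + (9/(-28))**2)/(357/1132) - 4901/4913 = (1 + (9*(-1/28))**2)*(1132/357) - 4901*1/4913 = (1 + (-9/28)**2)*(1132/357) - 4901/4913 = (1 + 81/784)*(1132/357) - 4901/4913 = (865/784)*(1132/357) - 4901/4913 = 244795/69972 - 4901/4913 = 50573239/20221908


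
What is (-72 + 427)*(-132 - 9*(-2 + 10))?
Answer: -72420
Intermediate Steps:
(-72 + 427)*(-132 - 9*(-2 + 10)) = 355*(-132 - 9*8) = 355*(-132 - 72) = 355*(-204) = -72420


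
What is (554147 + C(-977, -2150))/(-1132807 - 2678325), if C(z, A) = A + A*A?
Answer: -5174497/3811132 ≈ -1.3577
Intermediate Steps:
C(z, A) = A + A²
(554147 + C(-977, -2150))/(-1132807 - 2678325) = (554147 - 2150*(1 - 2150))/(-1132807 - 2678325) = (554147 - 2150*(-2149))/(-3811132) = (554147 + 4620350)*(-1/3811132) = 5174497*(-1/3811132) = -5174497/3811132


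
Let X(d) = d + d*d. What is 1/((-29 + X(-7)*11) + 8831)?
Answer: 1/9264 ≈ 0.00010794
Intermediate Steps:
X(d) = d + d²
1/((-29 + X(-7)*11) + 8831) = 1/((-29 - 7*(1 - 7)*11) + 8831) = 1/((-29 - 7*(-6)*11) + 8831) = 1/((-29 + 42*11) + 8831) = 1/((-29 + 462) + 8831) = 1/(433 + 8831) = 1/9264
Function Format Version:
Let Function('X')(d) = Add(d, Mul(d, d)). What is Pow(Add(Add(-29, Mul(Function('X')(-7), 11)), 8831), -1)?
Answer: Rational(1, 9264) ≈ 0.00010794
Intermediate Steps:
Function('X')(d) = Add(d, Pow(d, 2))
Pow(Add(Add(-29, Mul(Function('X')(-7), 11)), 8831), -1) = Pow(Add(Add(-29, Mul(Mul(-7, Add(1, -7)), 11)), 8831), -1) = Pow(Add(Add(-29, Mul(Mul(-7, -6), 11)), 8831), -1) = Pow(Add(Add(-29, Mul(42, 11)), 8831), -1) = Pow(Add(Add(-29, 462), 8831), -1) = Pow(Add(433, 8831), -1) = Pow(9264, -1) = Rational(1, 9264)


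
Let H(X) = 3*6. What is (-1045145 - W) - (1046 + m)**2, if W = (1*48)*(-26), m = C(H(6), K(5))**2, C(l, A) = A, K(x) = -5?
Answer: -2190938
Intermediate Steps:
H(X) = 18
m = 25 (m = (-5)**2 = 25)
W = -1248 (W = 48*(-26) = -1248)
(-1045145 - W) - (1046 + m)**2 = (-1045145 - 1*(-1248)) - (1046 + 25)**2 = (-1045145 + 1248) - 1*1071**2 = -1043897 - 1*1147041 = -1043897 - 1147041 = -2190938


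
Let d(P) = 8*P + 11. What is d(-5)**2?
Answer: 841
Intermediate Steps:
d(P) = 11 + 8*P
d(-5)**2 = (11 + 8*(-5))**2 = (11 - 40)**2 = (-29)**2 = 841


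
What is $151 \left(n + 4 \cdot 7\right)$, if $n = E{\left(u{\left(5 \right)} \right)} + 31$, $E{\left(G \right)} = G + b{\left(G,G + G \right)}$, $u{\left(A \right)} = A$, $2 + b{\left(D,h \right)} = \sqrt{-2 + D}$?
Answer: $9362 + 151 \sqrt{3} \approx 9623.5$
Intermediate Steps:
$b{\left(D,h \right)} = -2 + \sqrt{-2 + D}$
$E{\left(G \right)} = -2 + G + \sqrt{-2 + G}$ ($E{\left(G \right)} = G + \left(-2 + \sqrt{-2 + G}\right) = -2 + G + \sqrt{-2 + G}$)
$n = 34 + \sqrt{3}$ ($n = \left(-2 + 5 + \sqrt{-2 + 5}\right) + 31 = \left(-2 + 5 + \sqrt{3}\right) + 31 = \left(3 + \sqrt{3}\right) + 31 = 34 + \sqrt{3} \approx 35.732$)
$151 \left(n + 4 \cdot 7\right) = 151 \left(\left(34 + \sqrt{3}\right) + 4 \cdot 7\right) = 151 \left(\left(34 + \sqrt{3}\right) + 28\right) = 151 \left(62 + \sqrt{3}\right) = 9362 + 151 \sqrt{3}$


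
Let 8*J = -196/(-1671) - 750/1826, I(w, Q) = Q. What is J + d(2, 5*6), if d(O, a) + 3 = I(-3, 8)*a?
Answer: 2892133531/12204984 ≈ 236.96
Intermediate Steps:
J = -447677/12204984 (J = (-196/(-1671) - 750/1826)/8 = (-196*(-1/1671) - 750*1/1826)/8 = (196/1671 - 375/913)/8 = (⅛)*(-447677/1525623) = -447677/12204984 ≈ -0.036680)
d(O, a) = -3 + 8*a
J + d(2, 5*6) = -447677/12204984 + (-3 + 8*(5*6)) = -447677/12204984 + (-3 + 8*30) = -447677/12204984 + (-3 + 240) = -447677/12204984 + 237 = 2892133531/12204984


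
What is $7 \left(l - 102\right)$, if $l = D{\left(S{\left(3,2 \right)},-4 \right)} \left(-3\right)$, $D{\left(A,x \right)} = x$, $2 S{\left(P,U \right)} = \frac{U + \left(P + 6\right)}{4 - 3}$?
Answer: $-630$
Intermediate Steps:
$S{\left(P,U \right)} = 3 + \frac{P}{2} + \frac{U}{2}$ ($S{\left(P,U \right)} = \frac{\left(U + \left(P + 6\right)\right) \frac{1}{4 - 3}}{2} = \frac{\left(U + \left(6 + P\right)\right) 1^{-1}}{2} = \frac{\left(6 + P + U\right) 1}{2} = \frac{6 + P + U}{2} = 3 + \frac{P}{2} + \frac{U}{2}$)
$l = 12$ ($l = \left(-4\right) \left(-3\right) = 12$)
$7 \left(l - 102\right) = 7 \left(12 - 102\right) = 7 \left(-90\right) = -630$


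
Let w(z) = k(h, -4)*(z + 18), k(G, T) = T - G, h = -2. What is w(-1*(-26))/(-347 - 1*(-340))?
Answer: 88/7 ≈ 12.571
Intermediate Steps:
w(z) = -36 - 2*z (w(z) = (-4 - 1*(-2))*(z + 18) = (-4 + 2)*(18 + z) = -2*(18 + z) = -36 - 2*z)
w(-1*(-26))/(-347 - 1*(-340)) = (-36 - (-2)*(-26))/(-347 - 1*(-340)) = (-36 - 2*26)/(-347 + 340) = (-36 - 52)/(-7) = -88*(-1/7) = 88/7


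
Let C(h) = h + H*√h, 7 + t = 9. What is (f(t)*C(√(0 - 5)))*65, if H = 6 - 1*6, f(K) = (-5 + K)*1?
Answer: -195*I*√5 ≈ -436.03*I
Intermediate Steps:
t = 2 (t = -7 + 9 = 2)
f(K) = -5 + K
H = 0 (H = 6 - 6 = 0)
C(h) = h (C(h) = h + 0*√h = h + 0 = h)
(f(t)*C(√(0 - 5)))*65 = ((-5 + 2)*√(0 - 5))*65 = -3*I*√5*65 = -195*I*√5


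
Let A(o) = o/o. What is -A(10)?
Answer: -1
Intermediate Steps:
A(o) = 1
-A(10) = -1*1 = -1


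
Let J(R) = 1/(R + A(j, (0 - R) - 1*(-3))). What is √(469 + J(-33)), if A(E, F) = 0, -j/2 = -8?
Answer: 2*√127677/33 ≈ 21.656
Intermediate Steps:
j = 16 (j = -2*(-8) = 16)
J(R) = 1/R (J(R) = 1/(R + 0) = 1/R)
√(469 + J(-33)) = √(469 + 1/(-33)) = √(469 - 1/33) = √(15476/33) = 2*√127677/33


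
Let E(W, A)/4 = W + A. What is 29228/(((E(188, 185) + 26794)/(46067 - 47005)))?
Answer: -13707932/14143 ≈ -969.24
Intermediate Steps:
E(W, A) = 4*A + 4*W (E(W, A) = 4*(W + A) = 4*(A + W) = 4*A + 4*W)
29228/(((E(188, 185) + 26794)/(46067 - 47005))) = 29228/((((4*185 + 4*188) + 26794)/(46067 - 47005))) = 29228/((((740 + 752) + 26794)/(-938))) = 29228/(((1492 + 26794)*(-1/938))) = 29228/((28286*(-1/938))) = 29228/(-14143/469) = 29228*(-469/14143) = -13707932/14143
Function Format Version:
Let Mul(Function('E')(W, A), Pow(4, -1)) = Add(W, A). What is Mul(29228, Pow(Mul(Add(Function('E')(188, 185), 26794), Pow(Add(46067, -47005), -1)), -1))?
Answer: Rational(-13707932, 14143) ≈ -969.24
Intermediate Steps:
Function('E')(W, A) = Add(Mul(4, A), Mul(4, W)) (Function('E')(W, A) = Mul(4, Add(W, A)) = Mul(4, Add(A, W)) = Add(Mul(4, A), Mul(4, W)))
Mul(29228, Pow(Mul(Add(Function('E')(188, 185), 26794), Pow(Add(46067, -47005), -1)), -1)) = Mul(29228, Pow(Mul(Add(Add(Mul(4, 185), Mul(4, 188)), 26794), Pow(Add(46067, -47005), -1)), -1)) = Mul(29228, Pow(Mul(Add(Add(740, 752), 26794), Pow(-938, -1)), -1)) = Mul(29228, Pow(Mul(Add(1492, 26794), Rational(-1, 938)), -1)) = Mul(29228, Pow(Mul(28286, Rational(-1, 938)), -1)) = Mul(29228, Pow(Rational(-14143, 469), -1)) = Mul(29228, Rational(-469, 14143)) = Rational(-13707932, 14143)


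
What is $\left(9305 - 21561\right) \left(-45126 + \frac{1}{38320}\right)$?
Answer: $\frac{1324588892354}{2395} \approx 5.5306 \cdot 10^{8}$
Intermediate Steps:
$\left(9305 - 21561\right) \left(-45126 + \frac{1}{38320}\right) = - 12256 \left(-45126 + \frac{1}{38320}\right) = \left(-12256\right) \left(- \frac{1729228319}{38320}\right) = \frac{1324588892354}{2395}$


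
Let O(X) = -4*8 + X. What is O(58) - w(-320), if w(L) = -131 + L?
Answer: 477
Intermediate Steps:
O(X) = -32 + X
O(58) - w(-320) = (-32 + 58) - (-131 - 320) = 26 - 1*(-451) = 26 + 451 = 477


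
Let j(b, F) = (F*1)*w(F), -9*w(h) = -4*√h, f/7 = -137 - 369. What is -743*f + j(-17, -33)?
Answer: 2631706 - 44*I*√33/3 ≈ 2.6317e+6 - 84.254*I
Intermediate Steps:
f = -3542 (f = 7*(-137 - 369) = 7*(-506) = -3542)
w(h) = 4*√h/9 (w(h) = -(-4)*√h/9 = 4*√h/9)
j(b, F) = 4*F^(3/2)/9 (j(b, F) = (F*1)*(4*√F/9) = F*(4*√F/9) = 4*F^(3/2)/9)
-743*f + j(-17, -33) = -743*(-3542) + 4*(-33)^(3/2)/9 = 2631706 + 4*(-33*I*√33)/9 = 2631706 - 44*I*√33/3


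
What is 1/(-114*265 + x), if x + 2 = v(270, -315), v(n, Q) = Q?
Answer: -1/30527 ≈ -3.2758e-5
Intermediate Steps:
x = -317 (x = -2 - 315 = -317)
1/(-114*265 + x) = 1/(-114*265 - 317) = 1/(-30210 - 317) = 1/(-30527) = -1/30527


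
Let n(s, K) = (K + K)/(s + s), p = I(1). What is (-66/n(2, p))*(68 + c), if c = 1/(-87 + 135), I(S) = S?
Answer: -35915/4 ≈ -8978.8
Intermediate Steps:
p = 1
n(s, K) = K/s (n(s, K) = (2*K)/((2*s)) = (2*K)*(1/(2*s)) = K/s)
c = 1/48 ≈ 0.020833
(-66/n(2, p))*(68 + c) = (-66/(1/2))*(68 + 1/48) = -66/(1*(½))*(3265/48) = -66/½*(3265/48) = -66*2*(3265/48) = -132*3265/48 = -35915/4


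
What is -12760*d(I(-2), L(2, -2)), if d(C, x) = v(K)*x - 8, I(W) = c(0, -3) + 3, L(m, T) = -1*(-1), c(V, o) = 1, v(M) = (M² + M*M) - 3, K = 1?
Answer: 114840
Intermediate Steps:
v(M) = -3 + 2*M² (v(M) = (M² + M²) - 3 = 2*M² - 3 = -3 + 2*M²)
L(m, T) = 1
I(W) = 4 (I(W) = 1 + 3 = 4)
d(C, x) = -8 - x (d(C, x) = (-3 + 2*1²)*x - 8 = (-3 + 2*1)*x - 8 = (-3 + 2)*x - 8 = -x - 8 = -8 - x)
-12760*d(I(-2), L(2, -2)) = -12760*(-8 - 1*1) = -12760*(-8 - 1) = -12760*(-9) = 114840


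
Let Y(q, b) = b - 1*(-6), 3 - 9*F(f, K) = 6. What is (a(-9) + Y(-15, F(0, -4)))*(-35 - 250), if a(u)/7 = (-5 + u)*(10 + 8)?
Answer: 501125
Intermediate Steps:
F(f, K) = -1/3 (F(f, K) = 1/3 - 1/9*6 = 1/3 - 2/3 = -1/3)
Y(q, b) = 6 + b (Y(q, b) = b + 6 = 6 + b)
a(u) = -630 + 126*u (a(u) = 7*((-5 + u)*(10 + 8)) = 7*((-5 + u)*18) = 7*(-90 + 18*u) = -630 + 126*u)
(a(-9) + Y(-15, F(0, -4)))*(-35 - 250) = ((-630 + 126*(-9)) + (6 - 1/3))*(-35 - 250) = ((-630 - 1134) + 17/3)*(-285) = (-1764 + 17/3)*(-285) = -5275/3*(-285) = 501125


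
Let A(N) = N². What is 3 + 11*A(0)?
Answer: 3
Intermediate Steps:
3 + 11*A(0) = 3 + 11*0² = 3 + 11*0 = 3 + 0 = 3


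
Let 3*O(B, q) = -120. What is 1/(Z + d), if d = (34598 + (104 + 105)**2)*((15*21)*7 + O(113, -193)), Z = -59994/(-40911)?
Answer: 13637/2311117435293 ≈ 5.9006e-9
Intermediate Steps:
Z = 19998/13637 (Z = -59994*(-1/40911) = 19998/13637 ≈ 1.4665)
O(B, q) = -40 (O(B, q) = (1/3)*(-120) = -40)
d = 169474035 (d = (34598 + (104 + 105)**2)*((15*21)*7 - 40) = (34598 + 209**2)*(315*7 - 40) = (34598 + 43681)*(2205 - 40) = 78279*2165 = 169474035)
1/(Z + d) = 1/(19998/13637 + 169474035) = 1/(2311117435293/13637) = 13637/2311117435293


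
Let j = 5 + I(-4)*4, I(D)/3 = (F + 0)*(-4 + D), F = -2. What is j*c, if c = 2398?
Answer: 472406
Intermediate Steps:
I(D) = 24 - 6*D (I(D) = 3*((-2 + 0)*(-4 + D)) = 3*(-2*(-4 + D)) = 3*(8 - 2*D) = 24 - 6*D)
j = 197 (j = 5 + (24 - 6*(-4))*4 = 5 + (24 + 24)*4 = 5 + 48*4 = 5 + 192 = 197)
j*c = 197*2398 = 472406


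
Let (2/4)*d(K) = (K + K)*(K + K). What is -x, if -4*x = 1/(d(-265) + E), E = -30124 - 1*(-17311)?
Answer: 1/2195948 ≈ 4.5538e-7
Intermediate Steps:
E = -12813 (E = -30124 + 17311 = -12813)
d(K) = 8*K² (d(K) = 2*((K + K)*(K + K)) = 2*((2*K)*(2*K)) = 2*(4*K²) = 8*K²)
x = -1/2195948 (x = -1/(4*(8*(-265)² - 12813)) = -1/(4*(8*70225 - 12813)) = -1/(4*(561800 - 12813)) = -¼/548987 = -¼*1/548987 = -1/2195948 ≈ -4.5538e-7)
-x = -1*(-1/2195948) = 1/2195948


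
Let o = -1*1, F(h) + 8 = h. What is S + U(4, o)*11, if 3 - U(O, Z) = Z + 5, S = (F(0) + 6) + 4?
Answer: -9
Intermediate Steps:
F(h) = -8 + h
o = -1
S = 2 (S = ((-8 + 0) + 6) + 4 = (-8 + 6) + 4 = -2 + 4 = 2)
U(O, Z) = -2 - Z (U(O, Z) = 3 - (Z + 5) = 3 - (5 + Z) = 3 + (-5 - Z) = -2 - Z)
S + U(4, o)*11 = 2 + (-2 - 1*(-1))*11 = 2 + (-2 + 1)*11 = 2 - 1*11 = 2 - 11 = -9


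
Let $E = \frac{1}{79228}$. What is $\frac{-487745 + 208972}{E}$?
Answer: $-22086627244$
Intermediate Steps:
$E = \frac{1}{79228} \approx 1.2622 \cdot 10^{-5}$
$\frac{-487745 + 208972}{E} = \left(-487745 + 208972\right) \frac{1}{\frac{1}{79228}} = \left(-278773\right) 79228 = -22086627244$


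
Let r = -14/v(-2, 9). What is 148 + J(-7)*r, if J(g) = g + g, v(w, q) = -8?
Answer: 247/2 ≈ 123.50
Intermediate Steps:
r = 7/4 (r = -14/(-8) = -14*(-⅛) = 7/4 ≈ 1.7500)
J(g) = 2*g
148 + J(-7)*r = 148 + (2*(-7))*(7/4) = 148 - 14*7/4 = 148 - 49/2 = 247/2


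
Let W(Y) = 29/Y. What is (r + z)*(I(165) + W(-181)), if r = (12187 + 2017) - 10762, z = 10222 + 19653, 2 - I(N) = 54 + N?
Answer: -1309558002/181 ≈ -7.2351e+6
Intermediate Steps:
I(N) = -52 - N (I(N) = 2 - (54 + N) = 2 + (-54 - N) = -52 - N)
z = 29875
r = 3442 (r = 14204 - 10762 = 3442)
(r + z)*(I(165) + W(-181)) = (3442 + 29875)*((-52 - 1*165) + 29/(-181)) = 33317*((-52 - 165) + 29*(-1/181)) = 33317*(-217 - 29/181) = 33317*(-39306/181) = -1309558002/181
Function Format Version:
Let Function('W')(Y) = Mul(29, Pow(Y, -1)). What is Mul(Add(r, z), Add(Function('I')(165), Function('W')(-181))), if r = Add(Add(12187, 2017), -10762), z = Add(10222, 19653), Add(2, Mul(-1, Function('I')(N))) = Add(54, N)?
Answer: Rational(-1309558002, 181) ≈ -7.2351e+6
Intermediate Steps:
Function('I')(N) = Add(-52, Mul(-1, N)) (Function('I')(N) = Add(2, Mul(-1, Add(54, N))) = Add(2, Add(-54, Mul(-1, N))) = Add(-52, Mul(-1, N)))
z = 29875
r = 3442 (r = Add(14204, -10762) = 3442)
Mul(Add(r, z), Add(Function('I')(165), Function('W')(-181))) = Mul(Add(3442, 29875), Add(Add(-52, Mul(-1, 165)), Mul(29, Pow(-181, -1)))) = Mul(33317, Add(Add(-52, -165), Mul(29, Rational(-1, 181)))) = Mul(33317, Add(-217, Rational(-29, 181))) = Mul(33317, Rational(-39306, 181)) = Rational(-1309558002, 181)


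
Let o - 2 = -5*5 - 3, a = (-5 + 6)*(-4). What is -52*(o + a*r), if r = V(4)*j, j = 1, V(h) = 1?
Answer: 1560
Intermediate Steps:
a = -4 (a = 1*(-4) = -4)
o = -26 (o = 2 + (-5*5 - 3) = 2 + (-25 - 3) = 2 - 28 = -26)
r = 1 (r = 1*1 = 1)
-52*(o + a*r) = -52*(-26 - 4*1) = -52*(-26 - 4) = -52*(-30) = 1560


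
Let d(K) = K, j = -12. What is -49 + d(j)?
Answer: -61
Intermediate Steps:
-49 + d(j) = -49 - 12 = -61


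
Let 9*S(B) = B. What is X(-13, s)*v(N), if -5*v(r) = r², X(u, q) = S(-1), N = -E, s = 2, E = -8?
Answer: 64/45 ≈ 1.4222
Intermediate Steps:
N = 8 (N = -1*(-8) = 8)
S(B) = B/9
X(u, q) = -⅑ (X(u, q) = (⅑)*(-1) = -⅑)
v(r) = -r²/5
X(-13, s)*v(N) = -(-1)*8²/45 = -(-1)*64/45 = -⅑*(-64/5) = 64/45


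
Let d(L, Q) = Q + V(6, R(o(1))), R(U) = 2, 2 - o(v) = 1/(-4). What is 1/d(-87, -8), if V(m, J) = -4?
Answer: -1/12 ≈ -0.083333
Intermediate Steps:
o(v) = 9/4 (o(v) = 2 - 1/(-4) = 2 - 1*(-1/4) = 2 + 1/4 = 9/4)
d(L, Q) = -4 + Q (d(L, Q) = Q - 4 = -4 + Q)
1/d(-87, -8) = 1/(-4 - 8) = 1/(-12) = -1/12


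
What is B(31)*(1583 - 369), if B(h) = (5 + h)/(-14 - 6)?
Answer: -10926/5 ≈ -2185.2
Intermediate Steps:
B(h) = -1/4 - h/20 (B(h) = (5 + h)/(-20) = (5 + h)*(-1/20) = -1/4 - h/20)
B(31)*(1583 - 369) = (-1/4 - 1/20*31)*(1583 - 369) = (-1/4 - 31/20)*1214 = -9/5*1214 = -10926/5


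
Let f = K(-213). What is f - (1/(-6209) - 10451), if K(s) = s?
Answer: 63567743/6209 ≈ 10238.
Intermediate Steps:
f = -213
f - (1/(-6209) - 10451) = -213 - (1/(-6209) - 10451) = -213 - (-1/6209 - 10451) = -213 - 1*(-64890260/6209) = -213 + 64890260/6209 = 63567743/6209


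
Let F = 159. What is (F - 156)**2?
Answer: 9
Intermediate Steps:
(F - 156)**2 = (159 - 156)**2 = 3**2 = 9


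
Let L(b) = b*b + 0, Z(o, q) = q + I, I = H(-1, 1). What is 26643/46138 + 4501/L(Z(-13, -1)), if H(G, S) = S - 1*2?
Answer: 103886855/92276 ≈ 1125.8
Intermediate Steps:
H(G, S) = -2 + S (H(G, S) = S - 2 = -2 + S)
I = -1 (I = -2 + 1 = -1)
Z(o, q) = -1 + q (Z(o, q) = q - 1 = -1 + q)
L(b) = b**2 (L(b) = b**2 + 0 = b**2)
26643/46138 + 4501/L(Z(-13, -1)) = 26643/46138 + 4501/((-1 - 1)**2) = 26643*(1/46138) + 4501/((-2)**2) = 26643/46138 + 4501/4 = 103886855/92276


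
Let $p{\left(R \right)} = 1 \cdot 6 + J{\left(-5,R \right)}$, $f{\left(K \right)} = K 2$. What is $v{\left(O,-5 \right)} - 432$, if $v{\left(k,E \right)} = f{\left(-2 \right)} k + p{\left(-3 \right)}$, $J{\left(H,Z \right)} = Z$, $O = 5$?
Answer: $-449$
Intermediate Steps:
$f{\left(K \right)} = 2 K$
$p{\left(R \right)} = 6 + R$ ($p{\left(R \right)} = 1 \cdot 6 + R = 6 + R$)
$v{\left(k,E \right)} = 3 - 4 k$ ($v{\left(k,E \right)} = 2 \left(-2\right) k + \left(6 - 3\right) = - 4 k + 3 = 3 - 4 k$)
$v{\left(O,-5 \right)} - 432 = \left(3 - 20\right) - 432 = -17 - 432 = -449$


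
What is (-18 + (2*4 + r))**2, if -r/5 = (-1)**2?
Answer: 225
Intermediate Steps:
r = -5 (r = -5*(-1)**2 = -5*1 = -5)
(-18 + (2*4 + r))**2 = (-18 + (2*4 - 5))**2 = (-18 + (8 - 5))**2 = (-18 + 3)**2 = (-15)**2 = 225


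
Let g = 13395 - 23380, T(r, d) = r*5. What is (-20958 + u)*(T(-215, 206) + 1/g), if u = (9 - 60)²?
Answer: 197041761732/9985 ≈ 1.9734e+7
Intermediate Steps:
T(r, d) = 5*r
g = -9985
u = 2601 (u = (-51)² = 2601)
(-20958 + u)*(T(-215, 206) + 1/g) = (-20958 + 2601)*(5*(-215) + 1/(-9985)) = -18357*(-1075 - 1/9985) = -18357*(-10733876/9985) = 197041761732/9985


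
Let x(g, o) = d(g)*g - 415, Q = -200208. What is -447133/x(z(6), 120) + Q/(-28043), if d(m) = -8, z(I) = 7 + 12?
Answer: 12652468655/15900381 ≈ 795.73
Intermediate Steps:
z(I) = 19
x(g, o) = -415 - 8*g (x(g, o) = -8*g - 415 = -415 - 8*g)
-447133/x(z(6), 120) + Q/(-28043) = -447133/(-415 - 8*19) - 200208/(-28043) = -447133/(-415 - 152) - 200208*(-1/28043) = -447133/(-567) + 200208/28043 = -447133*(-1/567) + 200208/28043 = 447133/567 + 200208/28043 = 12652468655/15900381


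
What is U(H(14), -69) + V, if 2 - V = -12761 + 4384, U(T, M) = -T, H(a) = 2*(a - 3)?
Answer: 8357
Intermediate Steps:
H(a) = -6 + 2*a (H(a) = 2*(-3 + a) = -6 + 2*a)
V = 8379 (V = 2 - (-12761 + 4384) = 2 - 1*(-8377) = 2 + 8377 = 8379)
U(H(14), -69) + V = -(-6 + 2*14) + 8379 = -(-6 + 28) + 8379 = -1*22 + 8379 = -22 + 8379 = 8357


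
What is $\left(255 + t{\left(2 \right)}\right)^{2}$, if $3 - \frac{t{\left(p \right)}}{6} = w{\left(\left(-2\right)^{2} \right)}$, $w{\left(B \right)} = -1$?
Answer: $77841$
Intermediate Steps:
$t{\left(p \right)} = 24$ ($t{\left(p \right)} = 18 - -6 = 18 + 6 = 24$)
$\left(255 + t{\left(2 \right)}\right)^{2} = \left(255 + 24\right)^{2} = 279^{2} = 77841$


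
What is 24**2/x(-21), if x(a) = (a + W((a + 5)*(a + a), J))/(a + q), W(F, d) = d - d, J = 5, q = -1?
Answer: 4224/7 ≈ 603.43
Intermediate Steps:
W(F, d) = 0
x(a) = a/(-1 + a) (x(a) = (a + 0)/(a - 1) = a/(-1 + a))
24**2/x(-21) = 24**2/((-21/(-1 - 21))) = 576/((-21/(-22))) = 576/((-21*(-1/22))) = 576/(21/22) = 576*(22/21) = 4224/7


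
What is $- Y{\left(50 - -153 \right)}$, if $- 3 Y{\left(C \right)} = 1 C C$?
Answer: $\frac{41209}{3} \approx 13736.0$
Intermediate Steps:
$Y{\left(C \right)} = - \frac{C^{2}}{3}$ ($Y{\left(C \right)} = - \frac{1 C C}{3} = - \frac{C C}{3} = - \frac{C^{2}}{3}$)
$- Y{\left(50 - -153 \right)} = - \frac{\left(-1\right) \left(50 - -153\right)^{2}}{3} = - \frac{\left(-1\right) \left(50 + 153\right)^{2}}{3} = - \frac{\left(-1\right) 203^{2}}{3} = - \frac{\left(-1\right) 41209}{3} = \left(-1\right) \left(- \frac{41209}{3}\right) = \frac{41209}{3}$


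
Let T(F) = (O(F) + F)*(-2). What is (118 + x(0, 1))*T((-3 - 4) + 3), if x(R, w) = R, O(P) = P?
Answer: 1888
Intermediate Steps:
T(F) = -4*F (T(F) = (F + F)*(-2) = (2*F)*(-2) = -4*F)
(118 + x(0, 1))*T((-3 - 4) + 3) = (118 + 0)*(-4*((-3 - 4) + 3)) = 118*(-4*(-7 + 3)) = 118*(-4*(-4)) = 118*16 = 1888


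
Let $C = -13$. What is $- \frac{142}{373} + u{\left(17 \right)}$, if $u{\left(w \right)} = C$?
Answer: $- \frac{4991}{373} \approx -13.381$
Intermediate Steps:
$u{\left(w \right)} = -13$
$- \frac{142}{373} + u{\left(17 \right)} = - \frac{142}{373} - 13 = - \frac{4991}{373}$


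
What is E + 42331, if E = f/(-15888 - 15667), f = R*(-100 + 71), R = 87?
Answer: 1335757228/31555 ≈ 42331.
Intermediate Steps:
f = -2523 (f = 87*(-100 + 71) = 87*(-29) = -2523)
E = 2523/31555 (E = -2523/(-15888 - 15667) = -2523/(-31555) = -2523*(-1/31555) = 2523/31555 ≈ 0.079956)
E + 42331 = 2523/31555 + 42331 = 1335757228/31555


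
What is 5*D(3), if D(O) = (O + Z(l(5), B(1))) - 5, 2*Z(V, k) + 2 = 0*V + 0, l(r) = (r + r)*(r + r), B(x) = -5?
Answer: -15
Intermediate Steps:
l(r) = 4*r² (l(r) = (2*r)*(2*r) = 4*r²)
Z(V, k) = -1 (Z(V, k) = -1 + (0*V + 0)/2 = -1 + (0 + 0)/2 = -1 + (½)*0 = -1 + 0 = -1)
D(O) = -6 + O (D(O) = (O - 1) - 5 = (-1 + O) - 5 = -6 + O)
5*D(3) = 5*(-6 + 3) = 5*(-3) = -15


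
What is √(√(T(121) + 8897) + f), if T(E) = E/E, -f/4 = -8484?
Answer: √(33936 + √8898) ≈ 184.47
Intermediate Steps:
f = 33936 (f = -4*(-8484) = 33936)
T(E) = 1
√(√(T(121) + 8897) + f) = √(√(1 + 8897) + 33936) = √(√8898 + 33936) = √(33936 + √8898)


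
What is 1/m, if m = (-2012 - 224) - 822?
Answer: -1/3058 ≈ -0.00032701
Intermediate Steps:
m = -3058 (m = -2236 - 822 = -3058)
1/m = 1/(-3058) = -1/3058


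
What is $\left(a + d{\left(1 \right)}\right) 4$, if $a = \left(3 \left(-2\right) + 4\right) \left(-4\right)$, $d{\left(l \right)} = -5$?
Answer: $12$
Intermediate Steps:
$a = 8$ ($a = \left(-6 + 4\right) \left(-4\right) = \left(-2\right) \left(-4\right) = 8$)
$\left(a + d{\left(1 \right)}\right) 4 = \left(8 - 5\right) 4 = 3 \cdot 4 = 12$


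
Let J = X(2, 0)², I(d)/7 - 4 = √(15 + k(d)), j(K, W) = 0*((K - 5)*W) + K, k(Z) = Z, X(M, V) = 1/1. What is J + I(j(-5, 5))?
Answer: 29 + 7*√10 ≈ 51.136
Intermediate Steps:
X(M, V) = 1
j(K, W) = K (j(K, W) = 0*((-5 + K)*W) + K = 0*(W*(-5 + K)) + K = 0 + K = K)
I(d) = 28 + 7*√(15 + d)
J = 1 (J = 1² = 1)
J + I(j(-5, 5)) = 1 + (28 + 7*√(15 - 5)) = 1 + (28 + 7*√10) = 29 + 7*√10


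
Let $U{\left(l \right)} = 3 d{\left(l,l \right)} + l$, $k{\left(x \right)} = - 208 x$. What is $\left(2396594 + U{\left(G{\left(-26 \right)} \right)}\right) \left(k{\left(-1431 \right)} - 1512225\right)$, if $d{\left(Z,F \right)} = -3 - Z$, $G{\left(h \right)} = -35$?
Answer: $-2910922039935$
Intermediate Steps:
$U{\left(l \right)} = -9 - 2 l$ ($U{\left(l \right)} = 3 \left(-3 - l\right) + l = \left(-9 - 3 l\right) + l = -9 - 2 l$)
$\left(2396594 + U{\left(G{\left(-26 \right)} \right)}\right) \left(k{\left(-1431 \right)} - 1512225\right) = \left(2396594 - -61\right) \left(\left(-208\right) \left(-1431\right) - 1512225\right) = \left(2396594 + \left(-9 + 70\right)\right) \left(297648 - 1512225\right) = \left(2396594 + 61\right) \left(-1214577\right) = 2396655 \left(-1214577\right) = -2910922039935$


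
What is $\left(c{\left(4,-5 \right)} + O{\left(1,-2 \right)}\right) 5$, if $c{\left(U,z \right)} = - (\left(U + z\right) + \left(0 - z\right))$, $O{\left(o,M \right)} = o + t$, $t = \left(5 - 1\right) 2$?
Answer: $25$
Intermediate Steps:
$t = 8$ ($t = 4 \cdot 2 = 8$)
$O{\left(o,M \right)} = 8 + o$ ($O{\left(o,M \right)} = o + 8 = 8 + o$)
$c{\left(U,z \right)} = - U$ ($c{\left(U,z \right)} = - (\left(U + z\right) - z) = - U$)
$\left(c{\left(4,-5 \right)} + O{\left(1,-2 \right)}\right) 5 = \left(\left(-1\right) 4 + \left(8 + 1\right)\right) 5 = \left(-4 + 9\right) 5 = 5 \cdot 5 = 25$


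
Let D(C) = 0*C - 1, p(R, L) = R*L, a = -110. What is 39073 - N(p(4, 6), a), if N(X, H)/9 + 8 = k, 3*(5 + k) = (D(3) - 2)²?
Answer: 39163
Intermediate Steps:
p(R, L) = L*R
D(C) = -1 (D(C) = 0 - 1 = -1)
k = -2 (k = -5 + (-1 - 2)²/3 = -5 + (⅓)*(-3)² = -5 + (⅓)*9 = -5 + 3 = -2)
N(X, H) = -90 (N(X, H) = -72 + 9*(-2) = -72 - 18 = -90)
39073 - N(p(4, 6), a) = 39073 - 1*(-90) = 39073 + 90 = 39163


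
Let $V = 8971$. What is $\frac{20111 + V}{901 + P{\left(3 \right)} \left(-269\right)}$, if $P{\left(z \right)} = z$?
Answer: $\frac{14541}{47} \approx 309.38$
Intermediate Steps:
$\frac{20111 + V}{901 + P{\left(3 \right)} \left(-269\right)} = \frac{20111 + 8971}{901 + 3 \left(-269\right)} = \frac{29082}{901 - 807} = \frac{29082}{94} = 29082 \cdot \frac{1}{94} = \frac{14541}{47}$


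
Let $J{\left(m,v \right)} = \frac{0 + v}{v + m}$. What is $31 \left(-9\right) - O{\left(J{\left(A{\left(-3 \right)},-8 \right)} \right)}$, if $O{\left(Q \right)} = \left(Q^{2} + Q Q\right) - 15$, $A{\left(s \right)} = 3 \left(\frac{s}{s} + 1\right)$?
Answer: $-296$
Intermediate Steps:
$A{\left(s \right)} = 6$ ($A{\left(s \right)} = 3 \left(1 + 1\right) = 3 \cdot 2 = 6$)
$J{\left(m,v \right)} = \frac{v}{m + v}$
$O{\left(Q \right)} = -15 + 2 Q^{2}$ ($O{\left(Q \right)} = \left(Q^{2} + Q^{2}\right) - 15 = 2 Q^{2} - 15 = -15 + 2 Q^{2}$)
$31 \left(-9\right) - O{\left(J{\left(A{\left(-3 \right)},-8 \right)} \right)} = 31 \left(-9\right) - \left(-15 + 2 \left(- \frac{8}{6 - 8}\right)^{2}\right) = -279 - \left(-15 + 2 \left(- \frac{8}{-2}\right)^{2}\right) = -279 - \left(-15 + 2 \left(\left(-8\right) \left(- \frac{1}{2}\right)\right)^{2}\right) = -279 - \left(-15 + 2 \cdot 4^{2}\right) = -279 - \left(-15 + 2 \cdot 16\right) = -279 - \left(-15 + 32\right) = -279 - 17 = -296$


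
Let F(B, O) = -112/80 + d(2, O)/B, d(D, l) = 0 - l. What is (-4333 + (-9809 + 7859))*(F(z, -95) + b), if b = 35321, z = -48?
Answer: -53256146807/240 ≈ -2.2190e+8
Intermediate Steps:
d(D, l) = -l
F(B, O) = -7/5 - O/B (F(B, O) = -112/80 + (-O)/B = -112*1/80 - O/B = -7/5 - O/B)
(-4333 + (-9809 + 7859))*(F(z, -95) + b) = (-4333 + (-9809 + 7859))*((-7/5 - 1*(-95)/(-48)) + 35321) = (-4333 - 1950)*((-7/5 - 1*(-95)*(-1/48)) + 35321) = -6283*((-7/5 - 95/48) + 35321) = -6283*(-811/240 + 35321) = -6283*8476229/240 = -53256146807/240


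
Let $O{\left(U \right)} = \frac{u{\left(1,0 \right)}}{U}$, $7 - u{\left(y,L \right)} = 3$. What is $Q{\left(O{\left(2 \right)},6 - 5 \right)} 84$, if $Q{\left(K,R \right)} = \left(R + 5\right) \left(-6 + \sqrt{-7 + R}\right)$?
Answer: $-3024 + 504 i \sqrt{6} \approx -3024.0 + 1234.5 i$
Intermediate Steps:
$u{\left(y,L \right)} = 4$ ($u{\left(y,L \right)} = 7 - 3 = 4$)
$O{\left(U \right)} = \frac{4}{U}$
$Q{\left(K,R \right)} = \left(-6 + \sqrt{-7 + R}\right) \left(5 + R\right)$ ($Q{\left(K,R \right)} = \left(5 + R\right) \left(-6 + \sqrt{-7 + R}\right) = \left(-6 + \sqrt{-7 + R}\right) \left(5 + R\right)$)
$Q{\left(O{\left(2 \right)},6 - 5 \right)} 84 = \left(-30 - 6 \left(6 - 5\right) + 5 \sqrt{-7 + \left(6 - 5\right)} + \left(6 - 5\right) \sqrt{-7 + \left(6 - 5\right)}\right) 84 = \left(-30 - 6 + 5 \sqrt{-7 + 1} + 1 \sqrt{-7 + 1}\right) 84 = \left(-30 - 6 + 5 \sqrt{-6} + 1 \sqrt{-6}\right) 84 = \left(-30 - 6 + 5 i \sqrt{6} + 1 i \sqrt{6}\right) 84 = \left(-30 - 6 + 5 i \sqrt{6} + i \sqrt{6}\right) 84 = \left(-36 + 6 i \sqrt{6}\right) 84 = -3024 + 504 i \sqrt{6}$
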